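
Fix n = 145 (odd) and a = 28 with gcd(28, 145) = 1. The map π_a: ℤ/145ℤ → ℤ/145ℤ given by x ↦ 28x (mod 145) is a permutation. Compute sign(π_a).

Start at x=57: 57 → 1 → 28 → 59 → 57 (one orbit).
Cycle type of π: 4×29 + 2×14 + 1; total 44 cycles.
145 − 44 = 101 transpositions; sign(π) = (−1)^101 = -1.

-1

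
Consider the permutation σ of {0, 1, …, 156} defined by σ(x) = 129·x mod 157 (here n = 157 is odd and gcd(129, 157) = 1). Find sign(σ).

-1

Orbit of 156 under x↦129x: [156, 28, 1, 129]… (length divides ord_157(129)).
Cycle type of π: 4×39 + 1; total 40 cycles.
Σ(ℓ_i−1) = 157−40 = 117; sign = (−1)^117 = -1.
The Jacobi symbol (129|157) = -1 (Zolotarev) agrees.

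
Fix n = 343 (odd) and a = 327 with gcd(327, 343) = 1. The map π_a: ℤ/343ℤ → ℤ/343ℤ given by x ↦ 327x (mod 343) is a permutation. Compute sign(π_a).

-1

Orbit of 246 under x↦327x: [246, 180, 207, 118, 170, 24, 302]… (length divides ord_343(327)).
π_327 has 4 disjoint cycles with lengths [294, 42, 6, 1] on {0,…,342}.
343 − 4 = 339 transpositions; sign(π) = (−1)^339 = -1.
(327|343)_J = -1 (Zolotarev's lemma cross-check).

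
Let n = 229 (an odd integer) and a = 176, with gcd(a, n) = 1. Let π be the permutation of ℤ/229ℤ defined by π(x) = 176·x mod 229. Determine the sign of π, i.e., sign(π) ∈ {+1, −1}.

Orbit of 187 under x↦176x: [187, 165, 186, 218, 125, 16, 68]… (length divides ord_229(176)).
The orbit structure of x ↦ 176x mod 229: 7 orbits of sizes [38, 38, 38, 38, 38, 38, 1].
7 cycles on 229: each ℓ→(−1)^(ℓ−1), product (−1)^222 = +1.
Zolotarev: (176|229) = +1, matching the cycle-count sign.

+1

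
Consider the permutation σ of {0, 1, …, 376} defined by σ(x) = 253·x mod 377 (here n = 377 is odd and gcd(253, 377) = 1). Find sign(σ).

Orbit of 148 under x↦253x: [148, 121, 76, 1, 253, 296, 242]… (length divides ord_377(253)).
Cycle lengths of π_253 on ℤ/377ℤ: [84, 84, 84, 84, 28, 12, 1]; 7 cycles in total.
Σ(ℓ_i−1) = 377−7 = 370; sign = (−1)^370 = +1.
Zolotarev: (253|377) = +1, matching the cycle-count sign.

+1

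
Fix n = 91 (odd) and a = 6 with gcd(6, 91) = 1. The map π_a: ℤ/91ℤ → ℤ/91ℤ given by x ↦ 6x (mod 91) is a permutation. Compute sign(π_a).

+1

Orbit of 36 under x↦6x: [36, 34, 22, 41, 64, 20, 29]… (length divides ord_91(6)).
11 cycles of lengths [12, 12, 12, 12, 12, 12, 12, 2, 2, 2, 1].
11 cycles on 91: each ℓ→(−1)^(ℓ−1), product (−1)^80 = +1.
Via Zolotarev, sign(π_{6}) = (6|91) = +1.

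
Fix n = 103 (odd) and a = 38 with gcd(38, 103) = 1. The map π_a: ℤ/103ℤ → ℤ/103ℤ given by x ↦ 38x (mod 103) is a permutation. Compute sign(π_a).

+1

Trace 14: π^k(14) = [14, 17, 28, 34, 56, 68, 9] for k=0..6.
π_38 has 3 disjoint cycles with lengths [51, 51, 1] on {0,…,102}.
3 cycles on 103: each ℓ→(−1)^(ℓ−1), product (−1)^100 = +1.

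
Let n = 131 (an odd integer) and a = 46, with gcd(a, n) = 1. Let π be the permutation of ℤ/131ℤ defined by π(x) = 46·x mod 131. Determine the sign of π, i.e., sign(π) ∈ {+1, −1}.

Start at x=99: 99 → 100 → 15 → 35 → 38 → 45 → 105 → … (one orbit).
3 cycles of lengths [65, 65, 1].
n − c = 131 − 3 = 128; sign = (−1)^128 = +1.
(46|131)_J = +1 (Zolotarev's lemma cross-check).

+1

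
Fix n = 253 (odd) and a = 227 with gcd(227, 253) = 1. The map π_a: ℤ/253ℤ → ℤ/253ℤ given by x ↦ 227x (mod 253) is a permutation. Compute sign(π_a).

Orbit of 179 under x↦227x: [179, 153, 70, 204, 9, 19, 12]… (length divides ord_253(227)).
Decompose π into cycles: lengths [110, 110, 22, 10, 1] (5 cycles, including the fixed point 0).
n − c = 253 − 5 = 248; sign = (−1)^248 = +1.

+1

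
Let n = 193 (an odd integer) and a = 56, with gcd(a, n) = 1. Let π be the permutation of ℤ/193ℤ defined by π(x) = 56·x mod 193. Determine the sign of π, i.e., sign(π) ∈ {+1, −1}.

+1

Start at x=118: 118 → 46 → 67 → 85 → 128 → 27 → 161 → … (one orbit).
π_56 has 3 disjoint cycles with lengths [96, 96, 1] on {0,…,192}.
With 3 cycles on 193 points, sign = (−1)^{193−3} = +1.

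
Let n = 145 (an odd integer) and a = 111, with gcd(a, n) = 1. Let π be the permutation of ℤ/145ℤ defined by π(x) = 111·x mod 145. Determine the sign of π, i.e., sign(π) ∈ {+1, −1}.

+1

Orbit of 141 under x↦111x: [141, 136, 16, 36, 81, 1, 111]… (length divides ord_145(111)).
The orbit structure of x ↦ 111x mod 145: 25 orbits of sizes [7, 7, 7, 7, 7, 7, 7, 7, 7, 7, 7, 7, 7, 7, 7, 7, 7, 7, 7, 7, 1, 1, 1, 1, 1].
145 − 25 = 120 transpositions; sign(π) = (−1)^120 = +1.
Check: (111/145) = +1 by Zolotarev.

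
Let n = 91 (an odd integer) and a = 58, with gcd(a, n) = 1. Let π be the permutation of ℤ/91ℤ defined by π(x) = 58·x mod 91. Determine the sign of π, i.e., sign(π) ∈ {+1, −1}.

Start at x=72: 72 → 81 → 57 → 30 → 11 → 1 → 58 → … (one orbit).
Cycle lengths of π_58 on ℤ/91ℤ: [12, 12, 12, 12, 12, 12, 12, 3, 3, 1]; 10 cycles in total.
With 10 cycles on 91 points, sign = (−1)^{91−10} = -1.

-1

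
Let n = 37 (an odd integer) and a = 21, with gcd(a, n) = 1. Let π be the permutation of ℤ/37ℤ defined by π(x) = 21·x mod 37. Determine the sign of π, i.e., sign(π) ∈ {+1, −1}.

+1

Orbit of 1 under x↦21x: [1, 21, 34, 11, 9, 4, 10]… (length divides ord_37(21)).
Cycle lengths of π_21 on ℤ/37ℤ: [18, 18, 1]; 3 cycles in total.
37 − 3 = 34 transpositions; sign(π) = (−1)^34 = +1.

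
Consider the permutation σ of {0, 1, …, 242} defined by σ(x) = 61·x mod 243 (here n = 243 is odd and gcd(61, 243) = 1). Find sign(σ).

Orbit of 10 under x↦61x: [10, 124, 31, 190, 169, 103, 208]… (length divides ord_243(61)).
The orbit structure of x ↦ 61x mod 243: 11 orbits of sizes [81, 81, 27, 27, 9, 9, 3, 3, 1, 1, 1].
n − c = 243 − 11 = 232; sign = (−1)^232 = +1.
(61|243)_J = +1 (Zolotarev's lemma cross-check).

+1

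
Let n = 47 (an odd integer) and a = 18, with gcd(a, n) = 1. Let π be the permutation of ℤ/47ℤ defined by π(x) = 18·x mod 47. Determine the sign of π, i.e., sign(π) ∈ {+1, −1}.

+1

Start at x=34: 34 → 1 → 18 → 42 → 4 → 25 → 27 → … (one orbit).
3 cycles of lengths [23, 23, 1].
With 3 cycles on 47 points, sign = (−1)^{47−3} = +1.
Zolotarev: (18|47) = +1, matching the cycle-count sign.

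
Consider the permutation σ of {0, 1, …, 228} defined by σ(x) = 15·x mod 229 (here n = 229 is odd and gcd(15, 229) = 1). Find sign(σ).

Trace 168: π^k(168) = [168, 1, 15, 225, 169, 16, 11] for k=0..6.
Cycle type of π: 38×6 + 1; total 7 cycles.
7 cycles on 229: each ℓ→(−1)^(ℓ−1), product (−1)^222 = +1.
Check: (15/229) = +1 by Zolotarev.

+1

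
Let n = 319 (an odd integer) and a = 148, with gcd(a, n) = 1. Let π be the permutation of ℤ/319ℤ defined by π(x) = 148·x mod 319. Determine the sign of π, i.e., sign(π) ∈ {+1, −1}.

Start at x=9: 9 → 56 → 313 → 69 → 4 → 273 → 210 → … (one orbit).
π_148 has 6 disjoint cycles with lengths [140, 140, 28, 5, 5, 1] on {0,…,318}.
sign(π) = (−1)^{n − #cycles} = (−1)^{319−6} = (−1)^313 = -1.
Check: (148/319) = -1 by Zolotarev.

-1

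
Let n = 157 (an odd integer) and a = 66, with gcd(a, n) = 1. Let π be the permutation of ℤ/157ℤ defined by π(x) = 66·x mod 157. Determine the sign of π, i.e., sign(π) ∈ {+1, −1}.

-1

Trace 116: π^k(116) = [116, 120, 70, 67, 26, 146, 59] for k=0..6.
π_66 has 2 disjoint cycles with lengths [156, 1] on {0,…,156}.
2 cycles on 157: each ℓ→(−1)^(ℓ−1), product (−1)^155 = -1.
The Jacobi symbol (66|157) = -1 (Zolotarev) agrees.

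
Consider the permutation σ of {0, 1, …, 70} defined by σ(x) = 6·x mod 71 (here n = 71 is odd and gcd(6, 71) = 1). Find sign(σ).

Start at x=25: 25 → 8 → 48 → 4 → 24 → 2 → 12 → … (one orbit).
The orbit structure of x ↦ 6x mod 71: 3 orbits of sizes [35, 35, 1].
With 3 cycles on 71 points, sign = (−1)^{71−3} = +1.
Check: (6/71) = +1 by Zolotarev.

+1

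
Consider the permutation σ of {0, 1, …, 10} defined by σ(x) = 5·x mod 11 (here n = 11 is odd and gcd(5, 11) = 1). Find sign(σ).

+1

Start at x=4: 4 → 9 → 1 → 5 → 3 → 4 (one orbit).
Cycle lengths of π_5 on ℤ/11ℤ: [5, 5, 1]; 3 cycles in total.
n − c = 11 − 3 = 8; sign = (−1)^8 = +1.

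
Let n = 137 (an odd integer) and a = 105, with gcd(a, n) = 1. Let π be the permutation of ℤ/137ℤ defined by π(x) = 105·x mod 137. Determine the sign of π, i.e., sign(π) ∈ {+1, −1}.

Start at x=129: 129 → 119 → 28 → 63 → 39 → 122 → 69 → … (one orbit).
Cycle lengths of π_105 on ℤ/137ℤ: [68, 68, 1]; 3 cycles in total.
3 cycles on 137: each ℓ→(−1)^(ℓ−1), product (−1)^134 = +1.
Via Zolotarev, sign(π_{105}) = (105|137) = +1.

+1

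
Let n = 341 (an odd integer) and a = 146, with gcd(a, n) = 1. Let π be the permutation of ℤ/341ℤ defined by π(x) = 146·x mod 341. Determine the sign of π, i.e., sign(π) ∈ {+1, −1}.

-1

Trace 56: π^k(56) = [56, 333, 196, 313, 4, 243, 14] for k=0..6.
π_146 has 14 disjoint cycles with lengths [30, 30, 30, 30, 30, 30, 30, 30, 30, 30, 30, 5, 5, 1] on {0,…,340}.
With 14 cycles on 341 points, sign = (−1)^{341−14} = -1.
Check: (146/341) = -1 by Zolotarev.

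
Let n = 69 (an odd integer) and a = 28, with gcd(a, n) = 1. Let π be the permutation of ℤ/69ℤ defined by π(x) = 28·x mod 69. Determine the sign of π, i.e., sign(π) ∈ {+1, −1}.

Trace 49: π^k(49) = [49, 61, 52, 7, 58, 37, 1] for k=0..6.
The orbit structure of x ↦ 28x mod 69: 6 orbits of sizes [22, 22, 22, 1, 1, 1].
n − c = 69 − 6 = 63; sign = (−1)^63 = -1.
Check: (28/69) = -1 by Zolotarev.

-1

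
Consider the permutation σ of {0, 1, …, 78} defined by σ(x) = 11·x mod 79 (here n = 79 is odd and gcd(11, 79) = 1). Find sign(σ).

+1

Trace 49: π^k(49) = [49, 65, 4, 44, 10, 31, 25] for k=0..6.
The orbit structure of x ↦ 11x mod 79: 3 orbits of sizes [39, 39, 1].
sign(π) = (−1)^{n − #cycles} = (−1)^{79−3} = (−1)^76 = +1.
The Jacobi symbol (11|79) = +1 (Zolotarev) agrees.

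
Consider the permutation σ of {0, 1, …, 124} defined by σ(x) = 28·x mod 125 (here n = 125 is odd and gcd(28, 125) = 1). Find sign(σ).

Orbit of 3 under x↦28x: [3, 84, 102, 106, 93, 104, 37]… (length divides ord_125(28)).
Cycle lengths of π_28 on ℤ/125ℤ: [100, 20, 4, 1]; 4 cycles in total.
Σ(ℓ_i−1) = 125−4 = 121; sign = (−1)^121 = -1.
Zolotarev: (28|125) = -1, matching the cycle-count sign.

-1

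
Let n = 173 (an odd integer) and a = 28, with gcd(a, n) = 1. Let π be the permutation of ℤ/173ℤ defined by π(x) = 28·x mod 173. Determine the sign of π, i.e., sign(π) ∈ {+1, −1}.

Start at x=156: 156 → 43 → 166 → 150 → 48 → 133 → 91 → … (one orbit).
Decompose π into cycles: lengths [172, 1] (2 cycles, including the fixed point 0).
With 2 cycles on 173 points, sign = (−1)^{173−2} = -1.

-1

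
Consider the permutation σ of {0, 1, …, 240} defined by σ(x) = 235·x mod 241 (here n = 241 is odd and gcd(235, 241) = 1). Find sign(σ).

Trace 205: π^k(205) = [205, 216, 150, 64, 98, 135, 154] for k=0..6.
13 cycles of lengths [20, 20, 20, 20, 20, 20, 20, 20, 20, 20, 20, 20, 1].
n − c = 241 − 13 = 228; sign = (−1)^228 = +1.
Via Zolotarev, sign(π_{235}) = (235|241) = +1.

+1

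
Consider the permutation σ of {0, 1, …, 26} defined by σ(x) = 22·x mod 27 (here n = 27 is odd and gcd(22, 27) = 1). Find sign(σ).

Trace 13: π^k(13) = [13, 16, 1, 22, 25, 10, 4] for k=0..6.
7 cycles of lengths [9, 9, 3, 3, 1, 1, 1].
With 7 cycles on 27 points, sign = (−1)^{27−7} = +1.
Check: (22/27) = +1 by Zolotarev.

+1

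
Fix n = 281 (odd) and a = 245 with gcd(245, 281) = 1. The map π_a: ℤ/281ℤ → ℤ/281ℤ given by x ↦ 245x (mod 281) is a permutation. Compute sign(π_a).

Trace 109: π^k(109) = [109, 10, 202, 34, 181, 228, 222] for k=0..6.
Cycle type of π: 28×10 + 1; total 11 cycles.
11 cycles on 281: each ℓ→(−1)^(ℓ−1), product (−1)^270 = +1.
(245|281)_J = +1 (Zolotarev's lemma cross-check).

+1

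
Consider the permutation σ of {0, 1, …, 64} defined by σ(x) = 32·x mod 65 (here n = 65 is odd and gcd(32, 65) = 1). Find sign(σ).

+1

Orbit of 63 under x↦32x: [63, 1, 32, 49, 8, 61, 2]… (length divides ord_65(32)).
π_32 has 7 disjoint cycles with lengths [12, 12, 12, 12, 12, 4, 1] on {0,…,64}.
7 cycles on 65: each ℓ→(−1)^(ℓ−1), product (−1)^58 = +1.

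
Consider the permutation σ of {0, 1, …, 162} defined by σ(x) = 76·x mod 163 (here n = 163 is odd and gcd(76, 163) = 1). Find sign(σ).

-1

Start at x=138: 138 → 56 → 18 → 64 → 137 → 143 → 110 → … (one orbit).
Cycle lengths of π_76 on ℤ/163ℤ: [162, 1]; 2 cycles in total.
sign(π) = (−1)^{n − #cycles} = (−1)^{163−2} = (−1)^161 = -1.
The Jacobi symbol (76|163) = -1 (Zolotarev) agrees.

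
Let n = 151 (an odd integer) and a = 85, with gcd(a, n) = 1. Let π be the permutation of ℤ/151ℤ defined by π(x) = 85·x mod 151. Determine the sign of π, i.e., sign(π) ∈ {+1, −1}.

Start at x=76: 76 → 118 → 64 → 4 → 38 → 59 → 32 → … (one orbit).
Cycle lengths of π_85 on ℤ/151ℤ: [15, 15, 15, 15, 15, 15, 15, 15, 15, 15, 1]; 11 cycles in total.
With 11 cycles on 151 points, sign = (−1)^{151−11} = +1.
Via Zolotarev, sign(π_{85}) = (85|151) = +1.

+1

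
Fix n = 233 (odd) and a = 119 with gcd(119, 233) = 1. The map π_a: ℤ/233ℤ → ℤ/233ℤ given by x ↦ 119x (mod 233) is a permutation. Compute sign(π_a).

Trace 79: π^k(79) = [79, 81, 86, 215, 188, 4, 10] for k=0..6.
π_119 has 2 disjoint cycles with lengths [232, 1] on {0,…,232}.
2 cycles on 233: each ℓ→(−1)^(ℓ−1), product (−1)^231 = -1.
The Jacobi symbol (119|233) = -1 (Zolotarev) agrees.

-1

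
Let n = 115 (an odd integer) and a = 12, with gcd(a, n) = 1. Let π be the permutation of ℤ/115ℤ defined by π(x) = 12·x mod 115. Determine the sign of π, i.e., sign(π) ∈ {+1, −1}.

Start at x=49: 49 → 13 → 41 → 32 → 39 → 8 → 96 → … (one orbit).
Cycle type of π: 44×2 + 11×2 + 4 + 1; total 6 cycles.
sign(π) = (−1)^{n − #cycles} = (−1)^{115−6} = (−1)^109 = -1.
The Jacobi symbol (12|115) = -1 (Zolotarev) agrees.

-1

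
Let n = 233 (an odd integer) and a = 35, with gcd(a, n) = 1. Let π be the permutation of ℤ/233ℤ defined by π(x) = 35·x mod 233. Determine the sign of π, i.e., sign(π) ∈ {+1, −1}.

Orbit of 62 under x↦35x: [62, 73, 225, 186, 219, 209, 92]… (length divides ord_233(35)).
π_35 has 2 disjoint cycles with lengths [232, 1] on {0,…,232}.
233 − 2 = 231 transpositions; sign(π) = (−1)^231 = -1.
Via Zolotarev, sign(π_{35}) = (35|233) = -1.

-1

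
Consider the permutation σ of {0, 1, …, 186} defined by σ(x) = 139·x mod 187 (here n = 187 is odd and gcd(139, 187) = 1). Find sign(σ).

+1

Start at x=160: 160 → 174 → 63 → 155 → 40 → 137 → 156 → … (one orbit).
Decompose π into cycles: lengths [80, 80, 16, 10, 1] (5 cycles, including the fixed point 0).
5 cycles on 187: each ℓ→(−1)^(ℓ−1), product (−1)^182 = +1.
Zolotarev: (139|187) = +1, matching the cycle-count sign.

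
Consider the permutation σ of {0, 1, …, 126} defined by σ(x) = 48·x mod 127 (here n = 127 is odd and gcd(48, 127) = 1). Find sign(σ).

Trace 26: π^k(26) = [26, 105, 87, 112, 42, 111, 121] for k=0..6.
Decompose π into cycles: lengths [126, 1] (2 cycles, including the fixed point 0).
With 2 cycles on 127 points, sign = (−1)^{127−2} = -1.

-1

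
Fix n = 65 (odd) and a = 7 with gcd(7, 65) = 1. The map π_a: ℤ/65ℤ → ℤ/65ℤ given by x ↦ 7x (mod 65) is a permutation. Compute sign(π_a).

Trace 7: π^k(7) = [7, 49, 18, 61, 37, 64, 58] for k=0..6.
7 cycles of lengths [12, 12, 12, 12, 12, 4, 1].
Σ(ℓ_i−1) = 65−7 = 58; sign = (−1)^58 = +1.
Via Zolotarev, sign(π_{7}) = (7|65) = +1.

+1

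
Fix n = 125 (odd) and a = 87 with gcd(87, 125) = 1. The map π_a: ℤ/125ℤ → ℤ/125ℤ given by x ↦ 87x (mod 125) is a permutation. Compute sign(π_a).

-1

Trace 31: π^k(31) = [31, 72, 14, 93, 91, 42, 29] for k=0..6.
Cycle lengths of π_87 on ℤ/125ℤ: [100, 20, 4, 1]; 4 cycles in total.
sign(π) = (−1)^{n − #cycles} = (−1)^{125−4} = (−1)^121 = -1.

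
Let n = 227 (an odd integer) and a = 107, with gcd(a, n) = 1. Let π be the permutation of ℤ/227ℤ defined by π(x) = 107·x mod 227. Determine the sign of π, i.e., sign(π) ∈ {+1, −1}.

-1

Orbit of 18 under x↦107x: [18, 110, 193, 221, 39, 87, 2]… (length divides ord_227(107)).
The orbit structure of x ↦ 107x mod 227: 2 orbits of sizes [226, 1].
With 2 cycles on 227 points, sign = (−1)^{227−2} = -1.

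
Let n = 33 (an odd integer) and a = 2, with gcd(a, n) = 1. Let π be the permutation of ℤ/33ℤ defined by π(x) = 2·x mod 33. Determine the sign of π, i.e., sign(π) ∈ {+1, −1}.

Trace 25: π^k(25) = [25, 17, 1, 2, 4, 8, 16] for k=0..6.
π_2 has 5 disjoint cycles with lengths [10, 10, 10, 2, 1] on {0,…,32}.
5 cycles on 33: each ℓ→(−1)^(ℓ−1), product (−1)^28 = +1.
The Jacobi symbol (2|33) = +1 (Zolotarev) agrees.

+1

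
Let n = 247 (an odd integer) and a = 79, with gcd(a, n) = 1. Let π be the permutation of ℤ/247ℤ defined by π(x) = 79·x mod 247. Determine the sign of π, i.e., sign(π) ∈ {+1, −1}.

-1

Start at x=27: 27 → 157 → 53 → 235 → 40 → 196 → 170 → … (one orbit).
The orbit structure of x ↦ 79x mod 247: 26 orbits of sizes [18, 18, 18, 18, 18, 18, 18, 18, 18, 18, 18, 18, 18, 1, 1, 1, 1, 1, 1, 1, 1, 1, 1, 1, 1, 1].
Σ(ℓ_i−1) = 247−26 = 221; sign = (−1)^221 = -1.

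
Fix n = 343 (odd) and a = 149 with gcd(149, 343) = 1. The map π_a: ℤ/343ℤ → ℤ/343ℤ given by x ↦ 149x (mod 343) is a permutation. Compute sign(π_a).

+1

Trace 207: π^k(207) = [207, 316, 93, 137, 176, 156, 263] for k=0..6.
π_149 has 7 disjoint cycles with lengths [147, 147, 21, 21, 3, 3, 1] on {0,…,342}.
sign(π) = (−1)^{n − #cycles} = (−1)^{343−7} = (−1)^336 = +1.
Check: (149/343) = +1 by Zolotarev.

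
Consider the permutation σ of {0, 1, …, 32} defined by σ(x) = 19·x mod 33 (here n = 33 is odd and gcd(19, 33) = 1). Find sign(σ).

-1

Orbit of 1 under x↦19x: [1, 19, 31, 28, 4, 10, 25]… (length divides ord_33(19)).
The orbit structure of x ↦ 19x mod 33: 6 orbits of sizes [10, 10, 10, 1, 1, 1].
With 6 cycles on 33 points, sign = (−1)^{33−6} = -1.
(19|33)_J = -1 (Zolotarev's lemma cross-check).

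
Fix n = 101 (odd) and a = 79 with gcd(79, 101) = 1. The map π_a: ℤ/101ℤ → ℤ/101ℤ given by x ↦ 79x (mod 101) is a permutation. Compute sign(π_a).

+1

Trace 80: π^k(80) = [80, 58, 37, 95, 31, 25, 56] for k=0..6.
π_79 has 5 disjoint cycles with lengths [25, 25, 25, 25, 1] on {0,…,100}.
Σ(ℓ_i−1) = 101−5 = 96; sign = (−1)^96 = +1.
Check: (79/101) = +1 by Zolotarev.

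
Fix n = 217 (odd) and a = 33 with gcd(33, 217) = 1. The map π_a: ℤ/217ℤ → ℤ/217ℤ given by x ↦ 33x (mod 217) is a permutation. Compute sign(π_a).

-1

Orbit of 171 under x↦33x: [171, 1, 33, 4, 132, 16, 94]… (length divides ord_217(33)).
Cycle type of π: 30×6 + 6 + 5×6 + 1; total 14 cycles.
Σ(ℓ_i−1) = 217−14 = 203; sign = (−1)^203 = -1.
Check: (33/217) = -1 by Zolotarev.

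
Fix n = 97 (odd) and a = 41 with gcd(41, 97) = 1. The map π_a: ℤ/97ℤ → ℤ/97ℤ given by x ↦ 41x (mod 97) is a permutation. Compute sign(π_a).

-1

Orbit of 80 under x↦41x: [80, 79, 38, 6, 52, 95, 15]… (length divides ord_97(41)).
The orbit structure of x ↦ 41x mod 97: 2 orbits of sizes [96, 1].
Σ(ℓ_i−1) = 97−2 = 95; sign = (−1)^95 = -1.
The Jacobi symbol (41|97) = -1 (Zolotarev) agrees.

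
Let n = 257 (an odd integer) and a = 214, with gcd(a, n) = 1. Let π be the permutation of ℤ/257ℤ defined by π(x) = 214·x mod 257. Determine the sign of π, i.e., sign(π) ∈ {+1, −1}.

-1

Start at x=238: 238 → 46 → 78 → 244 → 45 → 121 → 194 → … (one orbit).
2 cycles of lengths [256, 1].
sign(π) = (−1)^{n − #cycles} = (−1)^{257−2} = (−1)^255 = -1.
The Jacobi symbol (214|257) = -1 (Zolotarev) agrees.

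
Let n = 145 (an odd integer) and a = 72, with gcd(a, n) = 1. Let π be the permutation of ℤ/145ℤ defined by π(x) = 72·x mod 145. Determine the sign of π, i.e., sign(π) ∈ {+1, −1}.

+1

Trace 127: π^k(127) = [127, 9, 68, 111, 17, 64, 113] for k=0..6.
7 cycles of lengths [28, 28, 28, 28, 28, 4, 1].
n − c = 145 − 7 = 138; sign = (−1)^138 = +1.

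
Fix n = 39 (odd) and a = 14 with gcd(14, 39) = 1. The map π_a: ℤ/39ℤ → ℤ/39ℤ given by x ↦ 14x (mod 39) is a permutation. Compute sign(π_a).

-1

Orbit of 1 under x↦14x: [1, 14]… (length divides ord_39(14)).
Cycle type of π: 2×13 + 1×13; total 26 cycles.
With 26 cycles on 39 points, sign = (−1)^{39−26} = -1.
Via Zolotarev, sign(π_{14}) = (14|39) = -1.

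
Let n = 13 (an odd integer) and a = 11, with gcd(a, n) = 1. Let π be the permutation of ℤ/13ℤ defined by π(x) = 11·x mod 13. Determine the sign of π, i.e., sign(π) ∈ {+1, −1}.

Start at x=2: 2 → 9 → 8 → 10 → 6 → 1 → 11 → … (one orbit).
π_11 has 2 disjoint cycles with lengths [12, 1] on {0,…,12}.
n − c = 13 − 2 = 11; sign = (−1)^11 = -1.
Via Zolotarev, sign(π_{11}) = (11|13) = -1.

-1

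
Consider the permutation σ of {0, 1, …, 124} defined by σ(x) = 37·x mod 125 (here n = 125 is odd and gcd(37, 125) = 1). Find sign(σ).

-1

Trace 119: π^k(119) = [119, 28, 36, 82, 34, 8, 46] for k=0..6.
Cycle type of π: 100 + 20 + 4 + 1; total 4 cycles.
125 − 4 = 121 transpositions; sign(π) = (−1)^121 = -1.
(37|125)_J = -1 (Zolotarev's lemma cross-check).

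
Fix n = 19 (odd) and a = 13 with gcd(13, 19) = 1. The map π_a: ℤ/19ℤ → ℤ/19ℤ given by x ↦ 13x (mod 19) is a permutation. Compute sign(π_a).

Start at x=4: 4 → 14 → 11 → 10 → 16 → 18 → 6 → … (one orbit).
Cycle type of π: 18 + 1; total 2 cycles.
2 cycles on 19: each ℓ→(−1)^(ℓ−1), product (−1)^17 = -1.

-1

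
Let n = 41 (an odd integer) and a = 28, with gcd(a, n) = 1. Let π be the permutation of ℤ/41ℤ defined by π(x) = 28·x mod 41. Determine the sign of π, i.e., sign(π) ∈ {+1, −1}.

-1

Trace 5: π^k(5) = [5, 17, 25, 3, 2, 15, 10] for k=0..6.
2 cycles of lengths [40, 1].
Σ(ℓ_i−1) = 41−2 = 39; sign = (−1)^39 = -1.
Zolotarev: (28|41) = -1, matching the cycle-count sign.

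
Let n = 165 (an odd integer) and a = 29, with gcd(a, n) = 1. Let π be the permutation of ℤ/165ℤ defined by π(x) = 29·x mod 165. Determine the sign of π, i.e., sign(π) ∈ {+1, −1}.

+1

Trace 164: π^k(164) = [164, 136, 149, 31, 74, 1, 29] for k=0..6.
Decompose π into cycles: lengths [10, 10, 10, 10, 10, 10, 10, 10, 10, 10, 10, 10, 10, 10, 10, 2, 2, 2, 2, 2, 2, 2, 1] (23 cycles, including the fixed point 0).
Σ(ℓ_i−1) = 165−23 = 142; sign = (−1)^142 = +1.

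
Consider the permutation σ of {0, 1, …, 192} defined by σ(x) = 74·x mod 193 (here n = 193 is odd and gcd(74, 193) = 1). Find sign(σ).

Trace 125: π^k(125) = [125, 179, 122, 150, 99, 185, 180] for k=0..6.
Cycle type of π: 64×3 + 1; total 4 cycles.
4 cycles on 193: each ℓ→(−1)^(ℓ−1), product (−1)^189 = -1.
(74|193)_J = -1 (Zolotarev's lemma cross-check).

-1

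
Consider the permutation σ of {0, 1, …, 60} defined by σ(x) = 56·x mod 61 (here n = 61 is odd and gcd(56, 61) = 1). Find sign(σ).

+1

Start at x=34: 34 → 13 → 57 → 20 → 22 → 12 → 1 → … (one orbit).
5 cycles of lengths [15, 15, 15, 15, 1].
With 5 cycles on 61 points, sign = (−1)^{61−5} = +1.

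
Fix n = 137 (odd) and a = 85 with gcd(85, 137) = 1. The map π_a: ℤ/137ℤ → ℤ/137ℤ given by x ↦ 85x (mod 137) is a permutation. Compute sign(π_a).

-1

Start at x=90: 90 → 115 → 48 → 107 → 53 → 121 → 10 → … (one orbit).
Decompose π into cycles: lengths [136, 1] (2 cycles, including the fixed point 0).
Σ(ℓ_i−1) = 137−2 = 135; sign = (−1)^135 = -1.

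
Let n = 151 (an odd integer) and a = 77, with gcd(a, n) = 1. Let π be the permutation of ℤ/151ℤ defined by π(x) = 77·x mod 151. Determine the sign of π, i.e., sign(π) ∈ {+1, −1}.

Start at x=75: 75 → 37 → 131 → 121 → 106 → 8 → 12 → … (one orbit).
2 cycles of lengths [150, 1].
With 2 cycles on 151 points, sign = (−1)^{151−2} = -1.
Check: (77/151) = -1 by Zolotarev.

-1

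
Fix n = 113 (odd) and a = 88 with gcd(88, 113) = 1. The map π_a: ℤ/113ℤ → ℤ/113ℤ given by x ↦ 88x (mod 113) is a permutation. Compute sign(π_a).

Orbit of 49 under x↦88x: [49, 18, 2, 63, 7, 51, 81]… (length divides ord_113(88)).
The orbit structure of x ↦ 88x mod 113: 3 orbits of sizes [56, 56, 1].
3 cycles on 113: each ℓ→(−1)^(ℓ−1), product (−1)^110 = +1.

+1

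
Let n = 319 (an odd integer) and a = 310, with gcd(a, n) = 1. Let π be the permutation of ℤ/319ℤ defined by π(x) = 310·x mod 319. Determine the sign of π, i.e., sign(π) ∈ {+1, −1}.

-1

Trace 285: π^k(285) = [285, 306, 117, 223, 226, 199, 123] for k=0..6.
Decompose π into cycles: lengths [70, 70, 70, 70, 10, 7, 7, 7, 7, 1] (10 cycles, including the fixed point 0).
Σ(ℓ_i−1) = 319−10 = 309; sign = (−1)^309 = -1.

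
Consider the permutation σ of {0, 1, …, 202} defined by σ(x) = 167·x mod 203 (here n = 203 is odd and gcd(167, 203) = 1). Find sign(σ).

-1

Start at x=36: 36 → 125 → 169 → 6 → 190 → 62 → 1 → … (one orbit).
Decompose π into cycles: lengths [14, 14, 14, 14, 14, 14, 14, 14, 14, 14, 14, 14, 14, 14, 2, 2, 2, 1] (18 cycles, including the fixed point 0).
With 18 cycles on 203 points, sign = (−1)^{203−18} = -1.
(167|203)_J = -1 (Zolotarev's lemma cross-check).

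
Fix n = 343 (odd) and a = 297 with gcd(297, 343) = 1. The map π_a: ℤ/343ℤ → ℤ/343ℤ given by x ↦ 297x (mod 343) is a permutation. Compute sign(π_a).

-1

Orbit of 36 under x↦297x: [36, 59, 30, 335, 25, 222, 78]… (length divides ord_343(297)).
Cycle lengths of π_297 on ℤ/343ℤ: [294, 42, 6, 1]; 4 cycles in total.
With 4 cycles on 343 points, sign = (−1)^{343−4} = -1.
Zolotarev: (297|343) = -1, matching the cycle-count sign.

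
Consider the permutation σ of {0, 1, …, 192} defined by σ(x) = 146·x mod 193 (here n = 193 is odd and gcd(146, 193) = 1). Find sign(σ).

-1

Trace 49: π^k(49) = [49, 13, 161, 153, 143, 34, 139] for k=0..6.
Decompose π into cycles: lengths [192, 1] (2 cycles, including the fixed point 0).
2 cycles on 193: each ℓ→(−1)^(ℓ−1), product (−1)^191 = -1.
Zolotarev: (146|193) = -1, matching the cycle-count sign.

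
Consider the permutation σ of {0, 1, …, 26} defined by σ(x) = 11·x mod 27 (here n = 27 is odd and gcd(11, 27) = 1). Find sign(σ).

Orbit of 19 under x↦11x: [19, 20, 4, 17, 25, 5, 1]… (length divides ord_27(11)).
π_11 has 4 disjoint cycles with lengths [18, 6, 2, 1] on {0,…,26}.
Σ(ℓ_i−1) = 27−4 = 23; sign = (−1)^23 = -1.
Zolotarev: (11|27) = -1, matching the cycle-count sign.

-1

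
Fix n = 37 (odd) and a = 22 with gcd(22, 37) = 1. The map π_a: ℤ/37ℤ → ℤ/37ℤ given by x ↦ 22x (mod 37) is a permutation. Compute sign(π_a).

Trace 10: π^k(10) = [10, 35, 30, 31, 16, 19, 11] for k=0..6.
Cycle lengths of π_22 on ℤ/37ℤ: [36, 1]; 2 cycles in total.
sign(π) = (−1)^{n − #cycles} = (−1)^{37−2} = (−1)^35 = -1.
The Jacobi symbol (22|37) = -1 (Zolotarev) agrees.

-1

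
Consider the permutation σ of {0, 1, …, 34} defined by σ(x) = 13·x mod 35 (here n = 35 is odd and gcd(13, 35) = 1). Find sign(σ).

Orbit of 27 under x↦13x: [27, 1, 13, 29]… (length divides ord_35(13)).
π_13 has 11 disjoint cycles with lengths [4, 4, 4, 4, 4, 4, 4, 2, 2, 2, 1] on {0,…,34}.
35 − 11 = 24 transpositions; sign(π) = (−1)^24 = +1.

+1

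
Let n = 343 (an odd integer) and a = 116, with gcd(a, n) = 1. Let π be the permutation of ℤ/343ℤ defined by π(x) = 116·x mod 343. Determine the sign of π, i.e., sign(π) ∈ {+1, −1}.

+1

Start at x=263: 263 → 324 → 197 → 214 → 128 → 99 → 165 → … (one orbit).
31 cycles of lengths [21, 21, 21, 21, 21, 21, 21, 21, 21, 21, 21, 21, 21, 21, 3, 3, 3, 3, 3, 3, 3, 3, 3, 3, 3, 3, 3, 3, 3, 3, 1].
With 31 cycles on 343 points, sign = (−1)^{343−31} = +1.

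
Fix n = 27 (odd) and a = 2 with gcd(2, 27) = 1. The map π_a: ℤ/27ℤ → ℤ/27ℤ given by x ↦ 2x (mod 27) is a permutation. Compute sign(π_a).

Trace 14: π^k(14) = [14, 1, 2, 4, 8, 16, 5] for k=0..6.
Decompose π into cycles: lengths [18, 6, 2, 1] (4 cycles, including the fixed point 0).
Σ(ℓ_i−1) = 27−4 = 23; sign = (−1)^23 = -1.
Zolotarev: (2|27) = -1, matching the cycle-count sign.

-1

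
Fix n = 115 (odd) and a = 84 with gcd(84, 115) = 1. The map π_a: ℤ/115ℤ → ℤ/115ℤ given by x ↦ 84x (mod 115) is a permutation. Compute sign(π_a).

-1

Trace 6: π^k(6) = [6, 44, 16, 79, 81, 19, 101] for k=0..6.
8 cycles of lengths [22, 22, 22, 22, 22, 2, 2, 1].
115 − 8 = 107 transpositions; sign(π) = (−1)^107 = -1.
Via Zolotarev, sign(π_{84}) = (84|115) = -1.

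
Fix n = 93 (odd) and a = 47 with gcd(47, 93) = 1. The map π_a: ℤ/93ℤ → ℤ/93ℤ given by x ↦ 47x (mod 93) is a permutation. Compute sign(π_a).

-1

Trace 2: π^k(2) = [2, 1, 47, 70, 35, 64, 32] for k=0..6.
π_47 has 14 disjoint cycles with lengths [10, 10, 10, 10, 10, 10, 5, 5, 5, 5, 5, 5, 2, 1] on {0,…,92}.
Σ(ℓ_i−1) = 93−14 = 79; sign = (−1)^79 = -1.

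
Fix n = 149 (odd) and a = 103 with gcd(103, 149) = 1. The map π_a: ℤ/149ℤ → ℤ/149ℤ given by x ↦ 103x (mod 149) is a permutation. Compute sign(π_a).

+1

Orbit of 112 under x↦103x: [112, 63, 82, 102, 76, 80, 45]… (length divides ord_149(103)).
Cycle type of π: 74×2 + 1; total 3 cycles.
n − c = 149 − 3 = 146; sign = (−1)^146 = +1.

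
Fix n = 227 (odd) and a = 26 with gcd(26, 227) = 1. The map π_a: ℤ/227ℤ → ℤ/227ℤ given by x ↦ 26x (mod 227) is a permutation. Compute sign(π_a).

+1

Trace 112: π^k(112) = [112, 188, 121, 195, 76, 160, 74] for k=0..6.
Decompose π into cycles: lengths [113, 113, 1] (3 cycles, including the fixed point 0).
227 − 3 = 224 transpositions; sign(π) = (−1)^224 = +1.
Check: (26/227) = +1 by Zolotarev.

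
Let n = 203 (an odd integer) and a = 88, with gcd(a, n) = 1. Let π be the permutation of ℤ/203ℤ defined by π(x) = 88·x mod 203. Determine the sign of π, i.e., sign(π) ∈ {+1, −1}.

+1

Orbit of 1 under x↦88x: [1, 88, 30]… (length divides ord_203(88)).
Cycle type of π: 3×58 + 1×29; total 87 cycles.
Σ(ℓ_i−1) = 203−87 = 116; sign = (−1)^116 = +1.
Via Zolotarev, sign(π_{88}) = (88|203) = +1.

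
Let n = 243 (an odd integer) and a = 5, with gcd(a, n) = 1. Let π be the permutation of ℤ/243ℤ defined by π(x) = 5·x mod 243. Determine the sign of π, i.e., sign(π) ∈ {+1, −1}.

-1

Trace 200: π^k(200) = [200, 28, 140, 214, 98, 4, 20] for k=0..6.
6 cycles of lengths [162, 54, 18, 6, 2, 1].
sign(π) = (−1)^{n − #cycles} = (−1)^{243−6} = (−1)^237 = -1.
Check: (5/243) = -1 by Zolotarev.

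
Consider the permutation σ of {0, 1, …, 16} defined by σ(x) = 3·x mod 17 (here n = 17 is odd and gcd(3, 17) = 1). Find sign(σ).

Start at x=2: 2 → 6 → 1 → 3 → 9 → 10 → 13 → … (one orbit).
π_3 has 2 disjoint cycles with lengths [16, 1] on {0,…,16}.
2 cycles on 17: each ℓ→(−1)^(ℓ−1), product (−1)^15 = -1.

-1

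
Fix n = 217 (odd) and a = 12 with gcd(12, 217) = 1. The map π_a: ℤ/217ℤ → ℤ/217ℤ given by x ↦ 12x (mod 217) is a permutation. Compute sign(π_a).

Start at x=149: 149 → 52 → 190 → 110 → 18 → 216 → 205 → … (one orbit).
Decompose π into cycles: lengths [30, 30, 30, 30, 30, 30, 30, 6, 1] (9 cycles, including the fixed point 0).
With 9 cycles on 217 points, sign = (−1)^{217−9} = +1.
Zolotarev: (12|217) = +1, matching the cycle-count sign.

+1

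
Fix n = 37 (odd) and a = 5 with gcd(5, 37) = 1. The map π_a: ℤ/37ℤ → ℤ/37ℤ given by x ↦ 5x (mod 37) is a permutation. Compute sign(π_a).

-1

Orbit of 1 under x↦5x: [1, 5, 25, 14, 33, 17, 11]… (length divides ord_37(5)).
Cycle lengths of π_5 on ℤ/37ℤ: [36, 1]; 2 cycles in total.
n − c = 37 − 2 = 35; sign = (−1)^35 = -1.
(5|37)_J = -1 (Zolotarev's lemma cross-check).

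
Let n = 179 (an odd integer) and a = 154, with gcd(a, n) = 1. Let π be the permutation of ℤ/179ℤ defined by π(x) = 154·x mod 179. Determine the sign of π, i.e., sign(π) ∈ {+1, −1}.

Trace 74: π^k(74) = [74, 119, 68, 90, 77, 44, 153] for k=0..6.
Cycle type of π: 178 + 1; total 2 cycles.
sign(π) = (−1)^{n − #cycles} = (−1)^{179−2} = (−1)^177 = -1.
Check: (154/179) = -1 by Zolotarev.

-1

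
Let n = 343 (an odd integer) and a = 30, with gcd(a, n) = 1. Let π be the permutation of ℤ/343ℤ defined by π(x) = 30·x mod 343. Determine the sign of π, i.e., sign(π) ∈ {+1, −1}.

+1

Orbit of 165 under x↦30x: [165, 148, 324, 116, 50, 128, 67]… (length divides ord_343(30)).
Decompose π into cycles: lengths [21, 21, 21, 21, 21, 21, 21, 21, 21, 21, 21, 21, 21, 21, 3, 3, 3, 3, 3, 3, 3, 3, 3, 3, 3, 3, 3, 3, 3, 3, 1] (31 cycles, including the fixed point 0).
Σ(ℓ_i−1) = 343−31 = 312; sign = (−1)^312 = +1.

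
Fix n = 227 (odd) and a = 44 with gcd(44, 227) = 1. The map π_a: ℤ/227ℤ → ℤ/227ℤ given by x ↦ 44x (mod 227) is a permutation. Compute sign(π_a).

Trace 219: π^k(219) = [219, 102, 175, 209, 116, 110, 73] for k=0..6.
Cycle type of π: 113×2 + 1; total 3 cycles.
3 cycles on 227: each ℓ→(−1)^(ℓ−1), product (−1)^224 = +1.
Via Zolotarev, sign(π_{44}) = (44|227) = +1.

+1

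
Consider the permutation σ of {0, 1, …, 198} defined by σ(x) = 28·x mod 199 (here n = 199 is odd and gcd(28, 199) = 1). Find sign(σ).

+1

Start at x=1: 1 → 28 → 187 → 62 → 144 → 52 → 63 → … (one orbit).
Cycle lengths of π_28 on ℤ/199ℤ: [33, 33, 33, 33, 33, 33, 1]; 7 cycles in total.
199 − 7 = 192 transpositions; sign(π) = (−1)^192 = +1.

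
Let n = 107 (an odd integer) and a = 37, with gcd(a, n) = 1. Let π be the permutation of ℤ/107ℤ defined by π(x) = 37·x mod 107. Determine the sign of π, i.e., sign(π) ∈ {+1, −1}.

Trace 12: π^k(12) = [12, 16, 57, 76, 30, 40, 89] for k=0..6.
Cycle lengths of π_37 on ℤ/107ℤ: [53, 53, 1]; 3 cycles in total.
3 cycles on 107: each ℓ→(−1)^(ℓ−1), product (−1)^104 = +1.

+1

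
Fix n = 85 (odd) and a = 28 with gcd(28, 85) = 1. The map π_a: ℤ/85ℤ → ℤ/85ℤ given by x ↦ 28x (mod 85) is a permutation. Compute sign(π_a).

+1

Start at x=82: 82 → 1 → 28 → 19 → 22 → 21 → 78 → … (one orbit).
7 cycles of lengths [16, 16, 16, 16, 16, 4, 1].
7 cycles on 85: each ℓ→(−1)^(ℓ−1), product (−1)^78 = +1.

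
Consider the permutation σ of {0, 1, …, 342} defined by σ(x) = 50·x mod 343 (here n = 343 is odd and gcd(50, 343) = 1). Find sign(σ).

+1

Orbit of 295 under x↦50x: [295, 1, 50, 99, 148, 197, 246]… (length divides ord_343(50)).
π_50 has 91 disjoint cycles with lengths [7, 7, 7, 7, 7, 7, 7, 7, 7, 7, 7, 7, 7, 7, 7, 7, 7, 7, 7, 7, 7, 7, 7, 7, 7, 7, 7, 7, 7, 7, 7, 7, 7, 7, 7, 7, 7, 7, 7, 7, 7, 7, 1, 1, 1, 1, 1, 1, 1, 1, 1, 1, 1, 1, 1, 1, 1, 1, 1, 1, 1, 1, 1, 1, 1, 1, 1, 1, 1, 1, 1, 1, 1, 1, 1, 1, 1, 1, 1, 1, 1, 1, 1, 1, 1, 1, 1, 1, 1, 1, 1] on {0,…,342}.
Σ(ℓ_i−1) = 343−91 = 252; sign = (−1)^252 = +1.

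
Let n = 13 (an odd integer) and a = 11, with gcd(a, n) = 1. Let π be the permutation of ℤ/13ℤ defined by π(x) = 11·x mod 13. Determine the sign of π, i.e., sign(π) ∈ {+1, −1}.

-1

Start at x=9: 9 → 8 → 10 → 6 → 1 → 11 → 4 → … (one orbit).
The orbit structure of x ↦ 11x mod 13: 2 orbits of sizes [12, 1].
2 cycles on 13: each ℓ→(−1)^(ℓ−1), product (−1)^11 = -1.
Check: (11/13) = -1 by Zolotarev.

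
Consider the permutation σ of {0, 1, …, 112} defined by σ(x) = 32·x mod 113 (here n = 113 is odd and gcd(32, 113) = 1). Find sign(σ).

Orbit of 14 under x↦32x: [14, 109, 98, 85, 8, 30, 56]… (length divides ord_113(32)).
Cycle type of π: 28×4 + 1; total 5 cycles.
113 − 5 = 108 transpositions; sign(π) = (−1)^108 = +1.
Check: (32/113) = +1 by Zolotarev.

+1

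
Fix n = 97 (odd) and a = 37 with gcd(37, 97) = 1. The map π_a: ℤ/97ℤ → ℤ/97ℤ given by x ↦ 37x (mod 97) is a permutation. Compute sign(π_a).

Trace 94: π^k(94) = [94, 83, 64, 40, 25, 52, 81] for k=0..6.
π_37 has 2 disjoint cycles with lengths [96, 1] on {0,…,96}.
sign(π) = (−1)^{n − #cycles} = (−1)^{97−2} = (−1)^95 = -1.
Via Zolotarev, sign(π_{37}) = (37|97) = -1.

-1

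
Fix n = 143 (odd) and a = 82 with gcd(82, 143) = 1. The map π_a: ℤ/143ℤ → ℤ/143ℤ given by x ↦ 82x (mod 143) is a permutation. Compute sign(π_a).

Orbit of 69 under x↦82x: [69, 81, 64, 100, 49, 14, 4]… (length divides ord_143(82)).
π_82 has 9 disjoint cycles with lengths [30, 30, 30, 30, 6, 6, 5, 5, 1] on {0,…,142}.
sign(π) = (−1)^{n − #cycles} = (−1)^{143−9} = (−1)^134 = +1.
Via Zolotarev, sign(π_{82}) = (82|143) = +1.

+1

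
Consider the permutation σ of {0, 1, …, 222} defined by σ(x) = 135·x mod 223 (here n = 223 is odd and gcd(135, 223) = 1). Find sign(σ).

Start at x=55: 55 → 66 → 213 → 211 → 164 → 63 → 31 → … (one orbit).
3 cycles of lengths [111, 111, 1].
sign(π) = (−1)^{n − #cycles} = (−1)^{223−3} = (−1)^220 = +1.
(135|223)_J = +1 (Zolotarev's lemma cross-check).

+1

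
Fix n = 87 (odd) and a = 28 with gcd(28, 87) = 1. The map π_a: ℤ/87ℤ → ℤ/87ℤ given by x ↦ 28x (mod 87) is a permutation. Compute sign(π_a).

Start at x=28: 28 → 1 → 28 (one orbit).
π_28 has 45 disjoint cycles with lengths [2, 2, 2, 2, 2, 2, 2, 2, 2, 2, 2, 2, 2, 2, 2, 2, 2, 2, 2, 2, 2, 2, 2, 2, 2, 2, 2, 2, 2, 2, 2, 2, 2, 2, 2, 2, 2, 2, 2, 2, 2, 2, 1, 1, 1] on {0,…,86}.
With 45 cycles on 87 points, sign = (−1)^{87−45} = +1.
(28|87)_J = +1 (Zolotarev's lemma cross-check).

+1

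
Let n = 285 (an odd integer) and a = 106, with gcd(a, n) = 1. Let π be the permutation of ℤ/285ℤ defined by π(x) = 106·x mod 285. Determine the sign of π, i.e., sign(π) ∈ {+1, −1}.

Start at x=106: 106 → 121 → 1 → 106 (one orbit).
Cycle lengths of π_106 on ℤ/285ℤ: [3, 3, 3, 3, 3, 3, 3, 3, 3, 3, 3, 3, 3, 3, 3, 3, 3, 3, 3, 3, 3, 3, 3, 3, 3, 3, 3, 3, 3, 3, 3, 3, 3, 3, 3, 3, 3, 3, 3, 3, 3, 3, 3, 3, 3, 3, 3, 3, 3, 3, 3, 3, 3, 3, 3, 3, 3, 3, 3, 3, 3, 3, 3, 3, 3, 3, 3, 3, 3, 3, 3, 3, 3, 3, 3, 3, 3, 3, 3, 3, 3, 3, 3, 3, 3, 3, 3, 3, 3, 3, 1, 1, 1, 1, 1, 1, 1, 1, 1, 1, 1, 1, 1, 1, 1]; 105 cycles in total.
With 105 cycles on 285 points, sign = (−1)^{285−105} = +1.
The Jacobi symbol (106|285) = +1 (Zolotarev) agrees.

+1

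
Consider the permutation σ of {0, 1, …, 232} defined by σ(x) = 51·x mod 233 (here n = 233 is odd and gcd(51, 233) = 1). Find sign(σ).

Trace 126: π^k(126) = [126, 135, 128, 4, 204, 152, 63] for k=0..6.
Cycle lengths of π_51 on ℤ/233ℤ: [29, 29, 29, 29, 29, 29, 29, 29, 1]; 9 cycles in total.
Σ(ℓ_i−1) = 233−9 = 224; sign = (−1)^224 = +1.
Zolotarev: (51|233) = +1, matching the cycle-count sign.

+1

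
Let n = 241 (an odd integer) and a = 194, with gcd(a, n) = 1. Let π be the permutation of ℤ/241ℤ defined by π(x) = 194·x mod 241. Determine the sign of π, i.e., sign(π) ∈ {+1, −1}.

Trace 30: π^k(30) = [30, 36, 236, 235, 41, 1, 194] for k=0..6.
Cycle type of π: 40×6 + 1; total 7 cycles.
7 cycles on 241: each ℓ→(−1)^(ℓ−1), product (−1)^234 = +1.
The Jacobi symbol (194|241) = +1 (Zolotarev) agrees.

+1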